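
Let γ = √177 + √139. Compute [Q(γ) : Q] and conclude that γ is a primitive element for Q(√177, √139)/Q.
[Q(γ) : Q] = 4 (equivalently, Q(γ) = Q(√177, √139))

Obviously Q(γ) ⊆ Q(√177, √139), and [Q(√177, √139):Q] = 4 (since 177, 139 are distinct squarefree integers > 1 with 24603 not a perfect square). To show equality we compute the minimal polynomial of γ. From γ = √177 + √139: γ^2 = 177 + 2√(24603) + 139 = 316 + 2√(24603), so γ^2 - 316 = 2√(24603); squaring, (γ^2 - 316)^2 = 4·24603, i.e. γ^4 - 632γ^2 + 99856 - 98412 = 0, i.e. γ^4 - 632γ^2 + 1444 = 0. So γ is a root of x^4 - 632x^2 + 1444. This polynomial is irreducible over Q: it has no rational root (each ±√177 ± √139 is irrational), and any factorization into two quadratics over Q would force √(24603) ∈ Q (pairing opposite roots) or √177, √139 ∈ Q (other pairings), all impossible. Hence [Q(γ):Q] = 4 = [Q(√177, √139):Q], so Q(γ) = Q(√177, √139).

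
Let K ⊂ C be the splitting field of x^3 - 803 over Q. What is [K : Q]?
[K : Q] = 6

The roots of x^3 - 803 are ∛803, ω∛803, ω^2∛803 where ω = e^(2πi/3) is a primitive cube root of unity, so K = Q(∛803, ω). Now [Q(∛803):Q] = 3 (since 803 is not a perfect cube, x^3 - 803 is irreducible) and [Q(ω):Q] = 2. Both 2 and 3 divide [K:Q], and [K:Q] ≤ 3·2 = 6, so [K:Q] = 6. (Equivalently: Q(∛803) ⊂ R but ω ∉ R, so [K : Q(∛803)] = 2.)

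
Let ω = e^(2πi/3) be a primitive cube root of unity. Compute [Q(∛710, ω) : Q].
[Q(∛710, ω) : Q] = 6

[Q(∛710):Q] = 3 (min poly x^3 - 710, irreducible since 710 is not a perfect cube). [Q(ω):Q] = 2 (min poly x^2 + x + 1). Since Q(∛710) ⊂ R and ω ∉ R, we have ω ∉ Q(∛710), so x^2 + x + 1 remains irreducible over Q(∛710) and [Q(∛710, ω) : Q(∛710)] = 2. By the tower law, [Q(∛710, ω) : Q] = 3 · 2 = 6. (In fact Q(∛710, ω) is the splitting field of x^3 - 710 over Q.)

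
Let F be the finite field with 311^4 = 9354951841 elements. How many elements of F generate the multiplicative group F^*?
There are φ(9354951840) = 2205941760 primitive elements

F_q^* is cyclic of order q - 1 = 9354951840. A cyclic group of order m has exactly φ(m) generators. Here m = 9354951840 = 2^5 · 3 · 5 · 13 · 31 · 137 · 353, so the number of primitive elements is φ(9354951840) = 2205941760.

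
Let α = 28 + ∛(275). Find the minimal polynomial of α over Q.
m_α(x) = x^3 - 84x^2 + 2352x - 22227

Set β = α - 28 = ∛(275), so β^3 = 275. Then (α - 28)^3 - 275 = 0, i.e. α is a root of g(x) = (x - 28)^3 - 275 = x^3 - 84x^2 + 2352x - 22227. Since g(x) = h(x - 28) where h(x) = x^3 - 275, and h is irreducible over Q (because 275 is not a perfect cube, so h has no rational root, and a monic cubic with no rational root is irreducible), g is also irreducible (irreducibility is preserved under the substitution x → x - 28). Hence m_α(x) = x^3 - 84x^2 + 2352x - 22227.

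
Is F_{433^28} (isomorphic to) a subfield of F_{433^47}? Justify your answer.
No: F_{433^28} is not a subfield of F_{433^47}

F_{p^m} embeds in F_{p^n} iff m | n. Here 28 ∤ 47 (since 47 = 1·28 + 19 with remainder 19 ≠ 0), so F_{433^28} is not a subfield of F_{433^47}. Equivalently: if it were, the tower law would give 28 = [F_{433^28}:F_433] dividing [F_{433^47}:F_433] = 47, contradiction.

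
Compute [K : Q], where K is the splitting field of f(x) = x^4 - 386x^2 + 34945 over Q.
[K : Q] = 4

Solving the quadratic in x^2: x^2 = (386 ± √(386^2 - 4·34945))/2 = (386 ± √9216)/2 = (386 ± 96)/2, giving x^2 = 145 or x^2 = 241. So f(x) = (x^2 - 145)(x^2 - 241) and the roots of f are ±√145, ±√241. Hence the splitting field is K = Q(√145, √241). Since 145 and 241 are distinct squarefree integers > 1, their product 34945 is not a perfect square, so √241 ∉ Q(√145). By the tower law [K:Q] = [Q(√145,√241):Q(√145)] · [Q(√145):Q] = 2 · 2 = 4.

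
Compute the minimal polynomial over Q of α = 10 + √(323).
m_α(x) = x^2 - 20x - 223

From α - 10 = √(323), squaring gives (α - 10)^2 = 323, i.e. α^2 - 20α + 100 = 323, so α^2 - 20α - 223 = 0. The discriminant of x^2 - 20x - 223 is (-20)^2 - 4·(-223) = 400 + 892 = 1292, and 4·(323) is not a perfect square in Q since 323 is squarefree and ≠ 1. Hence x^2 - 20x - 223 is irreducible over Q and is the minimal polynomial of α.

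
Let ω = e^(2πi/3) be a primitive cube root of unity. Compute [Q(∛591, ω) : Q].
[Q(∛591, ω) : Q] = 6

[Q(∛591):Q] = 3 (min poly x^3 - 591, irreducible since 591 is not a perfect cube). [Q(ω):Q] = 2 (min poly x^2 + x + 1). Since Q(∛591) ⊂ R and ω ∉ R, we have ω ∉ Q(∛591), so x^2 + x + 1 remains irreducible over Q(∛591) and [Q(∛591, ω) : Q(∛591)] = 2. By the tower law, [Q(∛591, ω) : Q] = 3 · 2 = 6. (In fact Q(∛591, ω) is the splitting field of x^3 - 591 over Q.)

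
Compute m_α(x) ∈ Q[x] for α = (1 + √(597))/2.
m_α(x) = x^2 - x - 149

From 2α - 1 = √(597), squaring gives (2α - 1)^2 = 597, i.e. 4α^2 - 4α + 1 = 597, so α^2 - α + (1 - 597)/4 = 0. Since 597 ≡ 1 (mod 4), (1 - 597)/4 = -149 ∈ Z. The polynomial x^2 - x - 149 has discriminant 1 - 4·(-149) = 597, which is not a perfect square in Q (d = 597 is squarefree and ≠ 1), so x^2 - x - 149 is irreducible over Q. It is the minimal polynomial of α.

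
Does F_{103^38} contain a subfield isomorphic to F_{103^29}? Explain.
No: F_{103^29} is not a subfield of F_{103^38}

F_{p^m} embeds in F_{p^n} iff m | n. Here 29 ∤ 38 (since 38 = 1·29 + 9 with remainder 9 ≠ 0), so F_{103^29} is not a subfield of F_{103^38}. Equivalently: if it were, the tower law would give 29 = [F_{103^29}:F_103] dividing [F_{103^38}:F_103] = 38, contradiction.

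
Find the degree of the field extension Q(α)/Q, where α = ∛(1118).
[Q(α):Q] = 3

The minimal polynomial of α is x^3 - 1118, irreducible over Q since 1118 is not a perfect cube (so x^3 - 1118 has no rational root). Hence [Q(α):Q] = deg(m_α) = 3.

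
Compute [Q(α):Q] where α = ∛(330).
[Q(α):Q] = 3

The minimal polynomial of α is x^3 - 330, irreducible over Q since 330 is not a perfect cube (so x^3 - 330 has no rational root). Hence [Q(α):Q] = deg(m_α) = 3.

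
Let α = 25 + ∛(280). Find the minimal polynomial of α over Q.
m_α(x) = x^3 - 75x^2 + 1875x - 15905

Set β = α - 25 = ∛(280), so β^3 = 280. Then (α - 25)^3 - 280 = 0, i.e. α is a root of g(x) = (x - 25)^3 - 280 = x^3 - 75x^2 + 1875x - 15905. Since g(x) = h(x - 25) where h(x) = x^3 - 280, and h is irreducible over Q (because 280 is not a perfect cube, so h has no rational root, and a monic cubic with no rational root is irreducible), g is also irreducible (irreducibility is preserved under the substitution x → x - 25). Hence m_α(x) = x^3 - 75x^2 + 1875x - 15905.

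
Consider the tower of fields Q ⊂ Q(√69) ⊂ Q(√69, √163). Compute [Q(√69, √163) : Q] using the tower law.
[Q(√69, √163) : Q] = 4

[Q(√69):Q] = 2 (min poly x^2 - 69, irreducible since 69 is squarefree > 1). For the top step, suppose √163 ∈ Q(√69), say √163 = c + d√69 with c, d ∈ Q. Squaring: 163 = c^2 + 69d^2 + 2cd√69. Since √69 ∉ Q this forces 2cd = 0. If d = 0 then √163 = c ∈ Q, contradicting 163 squarefree > 1. If c = 0 then 163 = 69d^2, so 69·163 = (69d)^2 is a perfect square in Q — but 69·163 = 11247 is not a perfect square (since 69 and 163 are distinct squarefree integers). Contradiction. Hence √163 ∉ Q(√69), so x^2 - 163 stays irreducible over Q(√69) and [Q(√69, √163) : Q(√69)] = 2. By the tower law, [Q(√69, √163) : Q] = 2 · 2 = 4.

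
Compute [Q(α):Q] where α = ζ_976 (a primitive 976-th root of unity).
[Q(α):Q] = 480

The minimal polynomial of ζ_976 over Q is the 976-th cyclotomic polynomial Φ_976(x), which is irreducible over Q and has degree φ(976) = 480. Hence [Q(α):Q] = φ(976) = 480.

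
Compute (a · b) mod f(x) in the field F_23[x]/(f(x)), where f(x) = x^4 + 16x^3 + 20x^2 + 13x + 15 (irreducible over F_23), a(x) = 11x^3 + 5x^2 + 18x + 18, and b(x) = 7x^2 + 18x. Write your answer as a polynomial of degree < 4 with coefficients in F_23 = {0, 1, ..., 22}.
a · b ≡ 9x^3 + 17x^2 + 12x + 12 (mod f(x))

Multiply in F_23[x]: a(x)·b(x) = (11x^3 + 5x^2 + 18x + 18)·(7x^2 + 18x) = 8x^5 + 3x^4 + 9x^3 + 13x^2 + 2x. This has degree ≥ 4, so divide by f(x) over F_23: 8x^5 + 3x^4 + 9x^3 + 13x^2 + 2x = (8x + 13)·(x^4 + 16x^3 + 20x^2 + 13x + 15) + (9x^3 + 17x^2 + 12x + 12). Hence a·b ≡ 9x^3 + 17x^2 + 12x + 12 (mod f). (F_23[x]/(f) is a field with 23^4 = 279841 elements since f is irreducible of degree 4.)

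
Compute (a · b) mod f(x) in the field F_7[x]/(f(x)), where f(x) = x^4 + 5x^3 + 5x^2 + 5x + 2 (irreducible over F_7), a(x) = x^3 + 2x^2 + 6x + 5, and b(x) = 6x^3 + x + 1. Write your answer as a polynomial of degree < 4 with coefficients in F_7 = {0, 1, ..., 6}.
a · b ≡ 3x (mod f(x))

Multiply in F_7[x]: a(x)·b(x) = (x^3 + 2x^2 + 6x + 5)·(6x^3 + x + 1) = 6x^6 + 5x^5 + 2x^4 + 5x^3 + x^2 + 4x + 5. This has degree ≥ 4, so divide by f(x) over F_7: 6x^6 + 5x^5 + 2x^4 + 5x^3 + x^2 + 4x + 5 = (6x^2 + 3x + 6)·(x^4 + 5x^3 + 5x^2 + 5x + 2) + (3x). Hence a·b ≡ 3x (mod f). (F_7[x]/(f) is a field with 7^4 = 2401 elements since f is irreducible of degree 4.)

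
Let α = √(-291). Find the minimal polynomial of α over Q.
m_α(x) = x^2 + 291

α satisfies α^2 + 291 = 0, so x^2 + 291 annihilates α. Since d = -291 is squarefree and ≠ 1, it is not a perfect square in Q, so x^2 + 291 has no rational root and is therefore irreducible over Q (a degree-2 polynomial over a field is irreducible iff it has no root). Hence m_α(x) = x^2 + 291.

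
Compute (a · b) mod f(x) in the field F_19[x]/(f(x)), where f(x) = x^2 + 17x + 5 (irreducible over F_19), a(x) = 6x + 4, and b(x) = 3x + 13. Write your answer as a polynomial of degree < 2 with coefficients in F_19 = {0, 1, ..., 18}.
a · b ≡ 12x (mod f(x))

Multiply in F_19[x]: a(x)·b(x) = (6x + 4)·(3x + 13) = 18x^2 + 14x + 14. This has degree ≥ 2, so divide by f(x) over F_19: 18x^2 + 14x + 14 = (18)·(x^2 + 17x + 5) + (12x). Hence a·b ≡ 12x (mod f). (F_19[x]/(f) is a field with 19^2 = 361 elements since f is irreducible of degree 2.)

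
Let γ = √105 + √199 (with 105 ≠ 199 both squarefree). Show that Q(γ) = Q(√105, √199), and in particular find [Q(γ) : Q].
[Q(γ) : Q] = 4 (equivalently, Q(γ) = Q(√105, √199))

Obviously Q(γ) ⊆ Q(√105, √199), and [Q(√105, √199):Q] = 4 (since 105, 199 are distinct squarefree integers > 1 with 20895 not a perfect square). To show equality we compute the minimal polynomial of γ. From γ = √105 + √199: γ^2 = 105 + 2√(20895) + 199 = 304 + 2√(20895), so γ^2 - 304 = 2√(20895); squaring, (γ^2 - 304)^2 = 4·20895, i.e. γ^4 - 608γ^2 + 92416 - 83580 = 0, i.e. γ^4 - 608γ^2 + 8836 = 0. So γ is a root of x^4 - 608x^2 + 8836. This polynomial is irreducible over Q: it has no rational root (each ±√105 ± √199 is irrational), and any factorization into two quadratics over Q would force √(20895) ∈ Q (pairing opposite roots) or √105, √199 ∈ Q (other pairings), all impossible. Hence [Q(γ):Q] = 4 = [Q(√105, √199):Q], so Q(γ) = Q(√105, √199).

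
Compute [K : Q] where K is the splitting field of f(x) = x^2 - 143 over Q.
[K : Q] = 2

f(x) = x^2 - 143 factors as (x - √143)(x + √143). The splitting field is K = Q(√143). Since 143 is squarefree and > 1, it is not a perfect square, so x^2 - 143 is irreducible over Q and [Q(√143) : Q] = 2. Hence [K : Q] = 2.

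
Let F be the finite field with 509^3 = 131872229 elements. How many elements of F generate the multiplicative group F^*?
There are φ(131872228) = 63885024 primitive elements

F_q^* is cyclic of order q - 1 = 131872228. A cyclic group of order m has exactly φ(m) generators. Here m = 131872228 = 2^2 · 43 · 127 · 6037, so the number of primitive elements is φ(131872228) = 63885024.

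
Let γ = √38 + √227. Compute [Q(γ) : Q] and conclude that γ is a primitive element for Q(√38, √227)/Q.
[Q(γ) : Q] = 4 (equivalently, Q(γ) = Q(√38, √227))

Obviously Q(γ) ⊆ Q(√38, √227), and [Q(√38, √227):Q] = 4 (since 38, 227 are distinct squarefree integers > 1 with 8626 not a perfect square). To show equality we compute the minimal polynomial of γ. From γ = √38 + √227: γ^2 = 38 + 2√(8626) + 227 = 265 + 2√(8626), so γ^2 - 265 = 2√(8626); squaring, (γ^2 - 265)^2 = 4·8626, i.e. γ^4 - 530γ^2 + 70225 - 34504 = 0, i.e. γ^4 - 530γ^2 + 35721 = 0. So γ is a root of x^4 - 530x^2 + 35721. This polynomial is irreducible over Q: it has no rational root (each ±√38 ± √227 is irrational), and any factorization into two quadratics over Q would force √(8626) ∈ Q (pairing opposite roots) or √38, √227 ∈ Q (other pairings), all impossible. Hence [Q(γ):Q] = 4 = [Q(√38, √227):Q], so Q(γ) = Q(√38, √227).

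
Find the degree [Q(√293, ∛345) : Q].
[Q(√293, ∛345) : Q] = 6

Let L = Q(√293, ∛345). Since Q(√293) ⊂ L and [Q(√293):Q] = 2, the tower law gives 2 | [L:Q]. Likewise Q(∛345) ⊂ L with [Q(∛345):Q] = 3 (because 345 is not a perfect cube), so 3 | [L:Q]. As gcd(2,3) = 1, [L:Q] is divisible by 6. Conversely L is generated over Q by √293 and ∛345, so [L:Q] ≤ 2·3 = 6. Therefore [Q(√293, ∛345) : Q] = 6.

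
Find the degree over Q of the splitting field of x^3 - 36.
[K : Q] = 6

The roots of x^3 - 36 are ∛36, ω∛36, ω^2∛36 where ω = e^(2πi/3) is a primitive cube root of unity, so K = Q(∛36, ω). Now [Q(∛36):Q] = 3 (since 36 is not a perfect cube, x^3 - 36 is irreducible) and [Q(ω):Q] = 2. Both 2 and 3 divide [K:Q], and [K:Q] ≤ 3·2 = 6, so [K:Q] = 6. (Equivalently: Q(∛36) ⊂ R but ω ∉ R, so [K : Q(∛36)] = 2.)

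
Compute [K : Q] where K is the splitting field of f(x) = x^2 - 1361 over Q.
[K : Q] = 2

f(x) = x^2 - 1361 factors as (x - √1361)(x + √1361). The splitting field is K = Q(√1361). Since 1361 is squarefree and > 1, it is not a perfect square, so x^2 - 1361 is irreducible over Q and [Q(√1361) : Q] = 2. Hence [K : Q] = 2.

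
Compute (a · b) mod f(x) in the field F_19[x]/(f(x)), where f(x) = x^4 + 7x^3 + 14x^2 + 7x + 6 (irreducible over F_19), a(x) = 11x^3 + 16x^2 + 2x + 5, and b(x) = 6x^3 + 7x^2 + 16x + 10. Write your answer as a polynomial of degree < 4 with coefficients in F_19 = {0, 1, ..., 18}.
a · b ≡ 15x^3 + 14x^2 + 2x + 16 (mod f(x))

Multiply in F_19[x]: a(x)·b(x) = (11x^3 + 16x^2 + 2x + 5)·(6x^3 + 7x^2 + 16x + 10) = 9x^6 + 2x^5 + 15x^4 + 11x^3 + 18x^2 + 5x + 12. This has degree ≥ 4, so divide by f(x) over F_19: 9x^6 + 2x^5 + 15x^4 + 11x^3 + 18x^2 + 5x + 12 = (9x^2 + 15x + 12)·(x^4 + 7x^3 + 14x^2 + 7x + 6) + (15x^3 + 14x^2 + 2x + 16). Hence a·b ≡ 15x^3 + 14x^2 + 2x + 16 (mod f). (F_19[x]/(f) is a field with 19^4 = 130321 elements since f is irreducible of degree 4.)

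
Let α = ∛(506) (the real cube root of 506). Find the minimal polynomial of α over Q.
m_α(x) = x^3 - 506

α satisfies α^3 = 506, so x^3 - 506 annihilates α. By the rational root test, a rational root p/q (in lowest terms) of x^3 - 506 would satisfy p^3 = 506 q^3, forcing q = 1 and p^3 = 506; but 506 is not a perfect cube, contradiction. A monic cubic over Q with no rational root is irreducible (any nontrivial factorization would include a linear factor). Hence x^3 - 506 is the minimal polynomial of α, and in particular [Q(α):Q] = 3.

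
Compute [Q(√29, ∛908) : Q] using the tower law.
[Q(√29, ∛908) : Q] = 6

Let L = Q(√29, ∛908). Since Q(√29) ⊂ L and [Q(√29):Q] = 2, the tower law gives 2 | [L:Q]. Likewise Q(∛908) ⊂ L with [Q(∛908):Q] = 3 (because 908 is not a perfect cube), so 3 | [L:Q]. As gcd(2,3) = 1, [L:Q] is divisible by 6. Conversely L is generated over Q by √29 and ∛908, so [L:Q] ≤ 2·3 = 6. Therefore [Q(√29, ∛908) : Q] = 6.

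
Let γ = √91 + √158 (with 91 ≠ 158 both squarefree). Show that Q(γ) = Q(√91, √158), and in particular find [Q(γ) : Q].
[Q(γ) : Q] = 4 (equivalently, Q(γ) = Q(√91, √158))

Obviously Q(γ) ⊆ Q(√91, √158), and [Q(√91, √158):Q] = 4 (since 91, 158 are distinct squarefree integers > 1 with 14378 not a perfect square). To show equality we compute the minimal polynomial of γ. From γ = √91 + √158: γ^2 = 91 + 2√(14378) + 158 = 249 + 2√(14378), so γ^2 - 249 = 2√(14378); squaring, (γ^2 - 249)^2 = 4·14378, i.e. γ^4 - 498γ^2 + 62001 - 57512 = 0, i.e. γ^4 - 498γ^2 + 4489 = 0. So γ is a root of x^4 - 498x^2 + 4489. This polynomial is irreducible over Q: it has no rational root (each ±√91 ± √158 is irrational), and any factorization into two quadratics over Q would force √(14378) ∈ Q (pairing opposite roots) or √91, √158 ∈ Q (other pairings), all impossible. Hence [Q(γ):Q] = 4 = [Q(√91, √158):Q], so Q(γ) = Q(√91, √158).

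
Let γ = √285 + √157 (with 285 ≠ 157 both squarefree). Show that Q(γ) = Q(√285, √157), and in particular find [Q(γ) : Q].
[Q(γ) : Q] = 4 (equivalently, Q(γ) = Q(√285, √157))

Obviously Q(γ) ⊆ Q(√285, √157), and [Q(√285, √157):Q] = 4 (since 285, 157 are distinct squarefree integers > 1 with 44745 not a perfect square). To show equality we compute the minimal polynomial of γ. From γ = √285 + √157: γ^2 = 285 + 2√(44745) + 157 = 442 + 2√(44745), so γ^2 - 442 = 2√(44745); squaring, (γ^2 - 442)^2 = 4·44745, i.e. γ^4 - 884γ^2 + 195364 - 178980 = 0, i.e. γ^4 - 884γ^2 + 16384 = 0. So γ is a root of x^4 - 884x^2 + 16384. This polynomial is irreducible over Q: it has no rational root (each ±√285 ± √157 is irrational), and any factorization into two quadratics over Q would force √(44745) ∈ Q (pairing opposite roots) or √285, √157 ∈ Q (other pairings), all impossible. Hence [Q(γ):Q] = 4 = [Q(√285, √157):Q], so Q(γ) = Q(√285, √157).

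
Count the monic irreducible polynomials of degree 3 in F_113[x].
There are 480928 monic irreducible polynomials of degree 3 over F_113

Each element of F_{113^3} that lies in no proper subfield is a root of exactly one monic irreducible of degree 3 over F_113, and each such polynomial has 3 distinct roots in F_{113^3}. By Möbius inversion the count is N_113(3) = (1/3) Σ_{d|3} μ(3/d) · 113^d = (1/3)(μ(3)·113^1 + μ(1)·113^3) = 1442784/3 = 480928.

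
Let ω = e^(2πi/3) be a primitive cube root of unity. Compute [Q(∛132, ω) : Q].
[Q(∛132, ω) : Q] = 6

[Q(∛132):Q] = 3 (min poly x^3 - 132, irreducible since 132 is not a perfect cube). [Q(ω):Q] = 2 (min poly x^2 + x + 1). Since Q(∛132) ⊂ R and ω ∉ R, we have ω ∉ Q(∛132), so x^2 + x + 1 remains irreducible over Q(∛132) and [Q(∛132, ω) : Q(∛132)] = 2. By the tower law, [Q(∛132, ω) : Q] = 3 · 2 = 6. (In fact Q(∛132, ω) is the splitting field of x^3 - 132 over Q.)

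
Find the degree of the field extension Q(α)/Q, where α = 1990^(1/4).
[Q(α):Q] = 4

α is a root of x^4 - 1990. By Eisenstein's criterion at the prime p = 2 (which divides the constant term 1990 but p^2 = 4 does not, since 1990 is squarefree), x^4 - 1990 is irreducible over Q. Hence [Q(α):Q] = 4.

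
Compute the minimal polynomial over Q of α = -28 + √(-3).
m_α(x) = x^2 + 56x + 787

From α + 28 = √(-3), squaring gives (α + 28)^2 = -3, i.e. α^2 + 56α + 784 = -3, so α^2 + 56α + 787 = 0. The discriminant of x^2 + 56x + 787 is (56)^2 - 4·(787) = 3136 - 3148 = -12, and 4·(-3) is not a perfect square in Q since -3 is squarefree and ≠ 1. Hence x^2 + 56x + 787 is irreducible over Q and is the minimal polynomial of α.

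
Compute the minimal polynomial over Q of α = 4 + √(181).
m_α(x) = x^2 - 8x - 165

From α - 4 = √(181), squaring gives (α - 4)^2 = 181, i.e. α^2 - 8α + 16 = 181, so α^2 - 8α - 165 = 0. The discriminant of x^2 - 8x - 165 is (-8)^2 - 4·(-165) = 64 + 660 = 724, and 4·(181) is not a perfect square in Q since 181 is squarefree and ≠ 1. Hence x^2 - 8x - 165 is irreducible over Q and is the minimal polynomial of α.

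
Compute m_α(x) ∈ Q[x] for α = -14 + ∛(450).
m_α(x) = x^3 + 42x^2 + 588x + 2294

Set β = α + 14 = ∛(450), so β^3 = 450. Then (α + 14)^3 - 450 = 0, i.e. α is a root of g(x) = (x + 14)^3 - 450 = x^3 + 42x^2 + 588x + 2294. Since g(x) = h(x + 14) where h(x) = x^3 - 450, and h is irreducible over Q (because 450 is not a perfect cube, so h has no rational root, and a monic cubic with no rational root is irreducible), g is also irreducible (irreducibility is preserved under the substitution x → x + 14). Hence m_α(x) = x^3 + 42x^2 + 588x + 2294.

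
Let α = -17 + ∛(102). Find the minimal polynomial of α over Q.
m_α(x) = x^3 + 51x^2 + 867x + 4811

Set β = α + 17 = ∛(102), so β^3 = 102. Then (α + 17)^3 - 102 = 0, i.e. α is a root of g(x) = (x + 17)^3 - 102 = x^3 + 51x^2 + 867x + 4811. Since g(x) = h(x + 17) where h(x) = x^3 - 102, and h is irreducible over Q (because 102 is not a perfect cube, so h has no rational root, and a monic cubic with no rational root is irreducible), g is also irreducible (irreducibility is preserved under the substitution x → x + 17). Hence m_α(x) = x^3 + 51x^2 + 867x + 4811.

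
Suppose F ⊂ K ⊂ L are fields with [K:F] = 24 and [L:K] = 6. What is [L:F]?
[L:F] = 144

The tower law says that for any tower of field extensions F ⊂ K ⊂ L with finite degrees, [L:F] = [L:K] · [K:F]. Here this gives [L:F] = 6 · 24 = 144.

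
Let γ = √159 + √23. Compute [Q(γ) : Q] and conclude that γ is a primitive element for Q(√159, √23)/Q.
[Q(γ) : Q] = 4 (equivalently, Q(γ) = Q(√159, √23))

Obviously Q(γ) ⊆ Q(√159, √23), and [Q(√159, √23):Q] = 4 (since 159, 23 are distinct squarefree integers > 1 with 3657 not a perfect square). To show equality we compute the minimal polynomial of γ. From γ = √159 + √23: γ^2 = 159 + 2√(3657) + 23 = 182 + 2√(3657), so γ^2 - 182 = 2√(3657); squaring, (γ^2 - 182)^2 = 4·3657, i.e. γ^4 - 364γ^2 + 33124 - 14628 = 0, i.e. γ^4 - 364γ^2 + 18496 = 0. So γ is a root of x^4 - 364x^2 + 18496. This polynomial is irreducible over Q: it has no rational root (each ±√159 ± √23 is irrational), and any factorization into two quadratics over Q would force √(3657) ∈ Q (pairing opposite roots) or √159, √23 ∈ Q (other pairings), all impossible. Hence [Q(γ):Q] = 4 = [Q(√159, √23):Q], so Q(γ) = Q(√159, √23).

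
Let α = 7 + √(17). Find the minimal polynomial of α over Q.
m_α(x) = x^2 - 14x + 32

From α - 7 = √(17), squaring gives (α - 7)^2 = 17, i.e. α^2 - 14α + 49 = 17, so α^2 - 14α + 32 = 0. The discriminant of x^2 - 14x + 32 is (-14)^2 - 4·(32) = 196 - 128 = 68, and 4·(17) is not a perfect square in Q since 17 is squarefree and ≠ 1. Hence x^2 - 14x + 32 is irreducible over Q and is the minimal polynomial of α.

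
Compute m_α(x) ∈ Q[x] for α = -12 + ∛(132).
m_α(x) = x^3 + 36x^2 + 432x + 1596

Set β = α + 12 = ∛(132), so β^3 = 132. Then (α + 12)^3 - 132 = 0, i.e. α is a root of g(x) = (x + 12)^3 - 132 = x^3 + 36x^2 + 432x + 1596. Since g(x) = h(x + 12) where h(x) = x^3 - 132, and h is irreducible over Q (because 132 is not a perfect cube, so h has no rational root, and a monic cubic with no rational root is irreducible), g is also irreducible (irreducibility is preserved under the substitution x → x + 12). Hence m_α(x) = x^3 + 36x^2 + 432x + 1596.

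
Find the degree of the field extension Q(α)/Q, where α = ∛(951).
[Q(α):Q] = 3

The minimal polynomial of α is x^3 - 951, irreducible over Q since 951 is not a perfect cube (so x^3 - 951 has no rational root). Hence [Q(α):Q] = deg(m_α) = 3.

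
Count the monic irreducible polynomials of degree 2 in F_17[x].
There are 136 monic irreducible polynomials of degree 2 over F_17

Each element of F_{17^2} that lies in no proper subfield is a root of exactly one monic irreducible of degree 2 over F_17, and each such polynomial has 2 distinct roots in F_{17^2}. By Möbius inversion the count is N_17(2) = (1/2) Σ_{d|2} μ(2/d) · 17^d = (1/2)(μ(2)·17^1 + μ(1)·17^2) = 272/2 = 136.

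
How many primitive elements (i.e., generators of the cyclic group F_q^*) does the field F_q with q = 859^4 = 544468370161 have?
There are φ(544468370160) = 118093086720 primitive elements

F_q^* is cyclic of order q - 1 = 544468370160. A cyclic group of order m has exactly φ(m) generators. Here m = 544468370160 = 2^4 · 3 · 5 · 11 · 13 · 43 · 137 · 2693, so the number of primitive elements is φ(544468370160) = 118093086720.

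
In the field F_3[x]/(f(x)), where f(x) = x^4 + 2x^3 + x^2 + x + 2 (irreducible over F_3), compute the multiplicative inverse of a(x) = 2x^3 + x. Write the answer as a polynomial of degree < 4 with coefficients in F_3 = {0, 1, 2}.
a(x)^(-1) ≡ 2x^3 + x^2 + 1 (mod f(x))

Since f is irreducible over F_3, F_3[x]/(f) is a field and a(x) ≠ 0 has an inverse. Apply the extended Euclidean algorithm to f(x) and a(x) in F_3[x]: f(x) = (2x + 1)·a(x) + (2x^2 + 2);  a(x) = (x)·(2x^2 + 2) + (2x);  (2x^2 + 2) = (x)·(2x) + (2). The last nonzero remainder is the constant 2 = gcd(f, a) in F_3. Back-substituting through the division chain expresses 2 = s(x)·a(x) + t(x)·f(x) with s(x) ≡ x^3 + 2x^2 + 2 (mod f), so (x^3 + 2x^2 + 2)·a(x) ≡ 2 (mod f). Multiplying by 2^(-1) ≡ 2 in F_3 gives a(x)^(-1) ≡ 2·(x^3 + 2x^2 + 2) ≡ 2x^3 + x^2 + 1 (mod f). Check: (2x^3 + x)·(2x^3 + x^2 + 1) = x^6 + 2x^5 + 2x^4 + x ≡ 1 (mod x^4 + 2x^3 + x^2 + x + 2).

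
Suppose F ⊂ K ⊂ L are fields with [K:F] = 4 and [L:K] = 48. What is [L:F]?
[L:F] = 192

The tower law says that for any tower of field extensions F ⊂ K ⊂ L with finite degrees, [L:F] = [L:K] · [K:F]. Here this gives [L:F] = 48 · 4 = 192.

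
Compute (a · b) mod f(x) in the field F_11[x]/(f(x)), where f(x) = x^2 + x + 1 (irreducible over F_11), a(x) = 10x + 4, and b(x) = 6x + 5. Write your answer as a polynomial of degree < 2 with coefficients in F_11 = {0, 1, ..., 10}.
a · b ≡ 3x + 4 (mod f(x))

Multiply in F_11[x]: a(x)·b(x) = (10x + 4)·(6x + 5) = 5x^2 + 8x + 9. This has degree ≥ 2, so divide by f(x) over F_11: 5x^2 + 8x + 9 = (5)·(x^2 + x + 1) + (3x + 4). Hence a·b ≡ 3x + 4 (mod f). (F_11[x]/(f) is a field with 11^2 = 121 elements since f is irreducible of degree 2.)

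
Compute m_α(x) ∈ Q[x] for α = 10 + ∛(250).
m_α(x) = x^3 - 30x^2 + 300x - 1250

Set β = α - 10 = ∛(250), so β^3 = 250. Then (α - 10)^3 - 250 = 0, i.e. α is a root of g(x) = (x - 10)^3 - 250 = x^3 - 30x^2 + 300x - 1250. Since g(x) = h(x - 10) where h(x) = x^3 - 250, and h is irreducible over Q (because 250 is not a perfect cube, so h has no rational root, and a monic cubic with no rational root is irreducible), g is also irreducible (irreducibility is preserved under the substitution x → x - 10). Hence m_α(x) = x^3 - 30x^2 + 300x - 1250.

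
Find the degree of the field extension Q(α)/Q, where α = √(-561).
[Q(α):Q] = 2

[Q(α):Q] equals the degree of the minimal polynomial of α. Here α^2 = -561 and x^2 + 561 is irreducible (d = -561 is squarefree, ≠ 1, hence not a square), so deg(m_α) = 2. Thus [Q(α):Q] = 2.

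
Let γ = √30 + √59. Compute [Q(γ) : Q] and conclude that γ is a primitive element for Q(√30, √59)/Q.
[Q(γ) : Q] = 4 (equivalently, Q(γ) = Q(√30, √59))

Obviously Q(γ) ⊆ Q(√30, √59), and [Q(√30, √59):Q] = 4 (since 30, 59 are distinct squarefree integers > 1 with 1770 not a perfect square). To show equality we compute the minimal polynomial of γ. From γ = √30 + √59: γ^2 = 30 + 2√(1770) + 59 = 89 + 2√(1770), so γ^2 - 89 = 2√(1770); squaring, (γ^2 - 89)^2 = 4·1770, i.e. γ^4 - 178γ^2 + 7921 - 7080 = 0, i.e. γ^4 - 178γ^2 + 841 = 0. So γ is a root of x^4 - 178x^2 + 841. This polynomial is irreducible over Q: it has no rational root (each ±√30 ± √59 is irrational), and any factorization into two quadratics over Q would force √(1770) ∈ Q (pairing opposite roots) or √30, √59 ∈ Q (other pairings), all impossible. Hence [Q(γ):Q] = 4 = [Q(√30, √59):Q], so Q(γ) = Q(√30, √59).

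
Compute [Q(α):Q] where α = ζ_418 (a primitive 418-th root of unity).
[Q(α):Q] = 180

The minimal polynomial of ζ_418 over Q is the 418-th cyclotomic polynomial Φ_418(x), which is irreducible over Q and has degree φ(418) = 180. Hence [Q(α):Q] = φ(418) = 180.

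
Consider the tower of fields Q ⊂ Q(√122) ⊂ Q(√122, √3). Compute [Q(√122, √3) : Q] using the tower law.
[Q(√122, √3) : Q] = 4

[Q(√122):Q] = 2 (min poly x^2 - 122, irreducible since 122 is squarefree > 1). For the top step, suppose √3 ∈ Q(√122), say √3 = c + d√122 with c, d ∈ Q. Squaring: 3 = c^2 + 122d^2 + 2cd√122. Since √122 ∉ Q this forces 2cd = 0. If d = 0 then √3 = c ∈ Q, contradicting 3 squarefree > 1. If c = 0 then 3 = 122d^2, so 122·3 = (122d)^2 is a perfect square in Q — but 122·3 = 366 is not a perfect square (since 122 and 3 are distinct squarefree integers). Contradiction. Hence √3 ∉ Q(√122), so x^2 - 3 stays irreducible over Q(√122) and [Q(√122, √3) : Q(√122)] = 2. By the tower law, [Q(√122, √3) : Q] = 2 · 2 = 4.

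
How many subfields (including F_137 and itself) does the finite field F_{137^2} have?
F_{137^2} has 2 subfields

The subfields of F_{p^n} are exactly the fields F_{p^d} for d | n (each is the fixed field of the unique index-d subgroup of Gal(F_{p^n}/F_p) ≅ Z/nZ). The divisors of n = 2 are {1, 2}, giving 2 subfields: F_{137^1}, F_{137^2}.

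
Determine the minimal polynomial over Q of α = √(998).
m_α(x) = x^2 - 998

α satisfies α^2 - 998 = 0, so x^2 - 998 annihilates α. Since d = 998 is squarefree and ≠ 1, it is not a perfect square in Q, so x^2 - 998 has no rational root and is therefore irreducible over Q (a degree-2 polynomial over a field is irreducible iff it has no root). Hence m_α(x) = x^2 - 998.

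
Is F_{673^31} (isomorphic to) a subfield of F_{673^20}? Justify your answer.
No: F_{673^31} is not a subfield of F_{673^20}

F_{p^m} embeds in F_{p^n} iff m | n. Here 31 ∤ 20 (since 20 = 0·31 + 20 with remainder 20 ≠ 0), so F_{673^31} is not a subfield of F_{673^20}. Equivalently: if it were, the tower law would give 31 = [F_{673^31}:F_673] dividing [F_{673^20}:F_673] = 20, contradiction.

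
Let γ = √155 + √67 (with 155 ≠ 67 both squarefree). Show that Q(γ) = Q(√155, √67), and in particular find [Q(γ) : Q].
[Q(γ) : Q] = 4 (equivalently, Q(γ) = Q(√155, √67))

Obviously Q(γ) ⊆ Q(√155, √67), and [Q(√155, √67):Q] = 4 (since 155, 67 are distinct squarefree integers > 1 with 10385 not a perfect square). To show equality we compute the minimal polynomial of γ. From γ = √155 + √67: γ^2 = 155 + 2√(10385) + 67 = 222 + 2√(10385), so γ^2 - 222 = 2√(10385); squaring, (γ^2 - 222)^2 = 4·10385, i.e. γ^4 - 444γ^2 + 49284 - 41540 = 0, i.e. γ^4 - 444γ^2 + 7744 = 0. So γ is a root of x^4 - 444x^2 + 7744. This polynomial is irreducible over Q: it has no rational root (each ±√155 ± √67 is irrational), and any factorization into two quadratics over Q would force √(10385) ∈ Q (pairing opposite roots) or √155, √67 ∈ Q (other pairings), all impossible. Hence [Q(γ):Q] = 4 = [Q(√155, √67):Q], so Q(γ) = Q(√155, √67).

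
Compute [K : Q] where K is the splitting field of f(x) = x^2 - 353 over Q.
[K : Q] = 2

f(x) = x^2 - 353 factors as (x - √353)(x + √353). The splitting field is K = Q(√353). Since 353 is squarefree and > 1, it is not a perfect square, so x^2 - 353 is irreducible over Q and [Q(√353) : Q] = 2. Hence [K : Q] = 2.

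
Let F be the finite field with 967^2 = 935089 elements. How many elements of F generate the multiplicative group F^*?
There are φ(935088) = 232320 primitive elements

F_q^* is cyclic of order q - 1 = 935088. A cyclic group of order m has exactly φ(m) generators. Here m = 935088 = 2^4 · 3 · 7 · 11^2 · 23, so the number of primitive elements is φ(935088) = 232320.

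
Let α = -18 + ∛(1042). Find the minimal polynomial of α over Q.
m_α(x) = x^3 + 54x^2 + 972x + 4790

Set β = α + 18 = ∛(1042), so β^3 = 1042. Then (α + 18)^3 - 1042 = 0, i.e. α is a root of g(x) = (x + 18)^3 - 1042 = x^3 + 54x^2 + 972x + 4790. Since g(x) = h(x + 18) where h(x) = x^3 - 1042, and h is irreducible over Q (because 1042 is not a perfect cube, so h has no rational root, and a monic cubic with no rational root is irreducible), g is also irreducible (irreducibility is preserved under the substitution x → x + 18). Hence m_α(x) = x^3 + 54x^2 + 972x + 4790.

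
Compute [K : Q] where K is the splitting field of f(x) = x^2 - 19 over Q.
[K : Q] = 2

f(x) = x^2 - 19 factors as (x - √19)(x + √19). The splitting field is K = Q(√19). Since 19 is squarefree and > 1, it is not a perfect square, so x^2 - 19 is irreducible over Q and [Q(√19) : Q] = 2. Hence [K : Q] = 2.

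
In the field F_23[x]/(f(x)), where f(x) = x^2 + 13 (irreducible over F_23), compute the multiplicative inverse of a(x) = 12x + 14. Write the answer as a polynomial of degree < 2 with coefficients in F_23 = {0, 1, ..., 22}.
a(x)^(-1) ≡ 6x + 16 (mod f(x))

Since f is irreducible over F_23, F_23[x]/(f) is a field and a(x) ≠ 0 has an inverse. Apply the extended Euclidean algorithm to f(x) and a(x) in F_23[x]: f(x) = (2x + 13)·a(x) + (15). The last nonzero remainder is the constant 15 = gcd(f, a) in F_23. Back-substituting through the division chain expresses 15 = s(x)·a(x) + t(x)·f(x) with s(x) ≡ 21x + 10 (mod f), so (21x + 10)·a(x) ≡ 15 (mod f). Multiplying by 15^(-1) ≡ 20 in F_23 gives a(x)^(-1) ≡ 20·(21x + 10) ≡ 6x + 16 (mod f). Check: (12x + 14)·(6x + 16) = 3x^2 + 17 ≡ 1 (mod x^2 + 13).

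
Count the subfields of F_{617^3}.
F_{617^3} has 2 subfields

The subfields of F_{p^n} are exactly the fields F_{p^d} for d | n (each is the fixed field of the unique index-d subgroup of Gal(F_{p^n}/F_p) ≅ Z/nZ). The divisors of n = 3 are {1, 3}, giving 2 subfields: F_{617^1}, F_{617^3}.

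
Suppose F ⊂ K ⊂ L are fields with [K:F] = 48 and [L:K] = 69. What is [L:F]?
[L:F] = 3312

The tower law says that for any tower of field extensions F ⊂ K ⊂ L with finite degrees, [L:F] = [L:K] · [K:F]. Here this gives [L:F] = 69 · 48 = 3312.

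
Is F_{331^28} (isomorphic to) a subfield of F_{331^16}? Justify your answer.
No: F_{331^28} is not a subfield of F_{331^16}

F_{p^m} embeds in F_{p^n} iff m | n. Here 28 ∤ 16 (since 16 = 0·28 + 16 with remainder 16 ≠ 0), so F_{331^28} is not a subfield of F_{331^16}. Equivalently: if it were, the tower law would give 28 = [F_{331^28}:F_331] dividing [F_{331^16}:F_331] = 16, contradiction.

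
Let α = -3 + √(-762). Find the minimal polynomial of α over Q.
m_α(x) = x^2 + 6x + 771

From α + 3 = √(-762), squaring gives (α + 3)^2 = -762, i.e. α^2 + 6α + 9 = -762, so α^2 + 6α + 771 = 0. The discriminant of x^2 + 6x + 771 is (6)^2 - 4·(771) = 36 - 3084 = -3048, and 4·(-762) is not a perfect square in Q since -762 is squarefree and ≠ 1. Hence x^2 + 6x + 771 is irreducible over Q and is the minimal polynomial of α.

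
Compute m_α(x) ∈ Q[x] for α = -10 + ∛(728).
m_α(x) = x^3 + 30x^2 + 300x + 272

Set β = α + 10 = ∛(728), so β^3 = 728. Then (α + 10)^3 - 728 = 0, i.e. α is a root of g(x) = (x + 10)^3 - 728 = x^3 + 30x^2 + 300x + 272. Since g(x) = h(x + 10) where h(x) = x^3 - 728, and h is irreducible over Q (because 728 is not a perfect cube, so h has no rational root, and a monic cubic with no rational root is irreducible), g is also irreducible (irreducibility is preserved under the substitution x → x + 10). Hence m_α(x) = x^3 + 30x^2 + 300x + 272.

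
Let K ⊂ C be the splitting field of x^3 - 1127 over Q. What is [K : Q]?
[K : Q] = 6

The roots of x^3 - 1127 are ∛1127, ω∛1127, ω^2∛1127 where ω = e^(2πi/3) is a primitive cube root of unity, so K = Q(∛1127, ω). Now [Q(∛1127):Q] = 3 (since 1127 is not a perfect cube, x^3 - 1127 is irreducible) and [Q(ω):Q] = 2. Both 2 and 3 divide [K:Q], and [K:Q] ≤ 3·2 = 6, so [K:Q] = 6. (Equivalently: Q(∛1127) ⊂ R but ω ∉ R, so [K : Q(∛1127)] = 2.)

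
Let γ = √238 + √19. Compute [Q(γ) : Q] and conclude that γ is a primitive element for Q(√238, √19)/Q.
[Q(γ) : Q] = 4 (equivalently, Q(γ) = Q(√238, √19))

Obviously Q(γ) ⊆ Q(√238, √19), and [Q(√238, √19):Q] = 4 (since 238, 19 are distinct squarefree integers > 1 with 4522 not a perfect square). To show equality we compute the minimal polynomial of γ. From γ = √238 + √19: γ^2 = 238 + 2√(4522) + 19 = 257 + 2√(4522), so γ^2 - 257 = 2√(4522); squaring, (γ^2 - 257)^2 = 4·4522, i.e. γ^4 - 514γ^2 + 66049 - 18088 = 0, i.e. γ^4 - 514γ^2 + 47961 = 0. So γ is a root of x^4 - 514x^2 + 47961. This polynomial is irreducible over Q: it has no rational root (each ±√238 ± √19 is irrational), and any factorization into two quadratics over Q would force √(4522) ∈ Q (pairing opposite roots) or √238, √19 ∈ Q (other pairings), all impossible. Hence [Q(γ):Q] = 4 = [Q(√238, √19):Q], so Q(γ) = Q(√238, √19).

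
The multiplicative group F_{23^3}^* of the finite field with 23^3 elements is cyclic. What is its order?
|F_{23^3}^*| = 12166

F_{23^3} has 23^3 = 12167 elements; its multiplicative group consists of all nonzero elements, so |F_{23^3}^*| = 12167 - 1 = 12166. (It is cyclic since any finite subgroup of the multiplicative group of a field is cyclic.)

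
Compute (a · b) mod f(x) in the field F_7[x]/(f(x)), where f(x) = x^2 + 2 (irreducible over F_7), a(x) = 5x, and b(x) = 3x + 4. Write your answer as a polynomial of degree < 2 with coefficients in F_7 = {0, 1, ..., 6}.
a · b ≡ 6x + 5 (mod f(x))

Multiply in F_7[x]: a(x)·b(x) = (5x)·(3x + 4) = x^2 + 6x. This has degree ≥ 2, so divide by f(x) over F_7: x^2 + 6x = (1)·(x^2 + 2) + (6x + 5). Hence a·b ≡ 6x + 5 (mod f). (F_7[x]/(f) is a field with 7^2 = 49 elements since f is irreducible of degree 2.)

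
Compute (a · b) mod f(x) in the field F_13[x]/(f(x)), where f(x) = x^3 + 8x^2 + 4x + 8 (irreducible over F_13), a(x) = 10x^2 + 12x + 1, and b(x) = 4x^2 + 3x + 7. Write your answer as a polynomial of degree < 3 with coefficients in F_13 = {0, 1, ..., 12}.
a · b ≡ x^2 + 7x + 6 (mod f(x))

Multiply in F_13[x]: a(x)·b(x) = (10x^2 + 12x + 1)·(4x^2 + 3x + 7) = x^4 + 6x^2 + 9x + 7. This has degree ≥ 3, so divide by f(x) over F_13: x^4 + 6x^2 + 9x + 7 = (x + 5)·(x^3 + 8x^2 + 4x + 8) + (x^2 + 7x + 6). Hence a·b ≡ x^2 + 7x + 6 (mod f). (F_13[x]/(f) is a field with 13^3 = 2197 elements since f is irreducible of degree 3.)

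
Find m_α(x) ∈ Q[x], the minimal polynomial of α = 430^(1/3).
m_α(x) = x^3 - 430

α satisfies α^3 = 430, so x^3 - 430 annihilates α. By the rational root test, a rational root p/q (in lowest terms) of x^3 - 430 would satisfy p^3 = 430 q^3, forcing q = 1 and p^3 = 430; but 430 is not a perfect cube, contradiction. A monic cubic over Q with no rational root is irreducible (any nontrivial factorization would include a linear factor). Hence x^3 - 430 is the minimal polynomial of α, and in particular [Q(α):Q] = 3.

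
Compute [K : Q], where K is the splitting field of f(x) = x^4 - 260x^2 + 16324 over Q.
[K : Q] = 4

Solving the quadratic in x^2: x^2 = (260 ± √(260^2 - 4·16324))/2 = (260 ± √2304)/2 = (260 ± 48)/2, giving x^2 = 154 or x^2 = 106. So f(x) = (x^2 - 154)(x^2 - 106) and the roots of f are ±√154, ±√106. Hence the splitting field is K = Q(√154, √106). Since 154 and 106 are distinct squarefree integers > 1, their product 16324 is not a perfect square, so √106 ∉ Q(√154). By the tower law [K:Q] = [Q(√154,√106):Q(√154)] · [Q(√154):Q] = 2 · 2 = 4.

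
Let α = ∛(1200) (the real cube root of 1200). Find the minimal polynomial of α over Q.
m_α(x) = x^3 - 1200

α satisfies α^3 = 1200, so x^3 - 1200 annihilates α. By the rational root test, a rational root p/q (in lowest terms) of x^3 - 1200 would satisfy p^3 = 1200 q^3, forcing q = 1 and p^3 = 1200; but 1200 is not a perfect cube, contradiction. A monic cubic over Q with no rational root is irreducible (any nontrivial factorization would include a linear factor). Hence x^3 - 1200 is the minimal polynomial of α, and in particular [Q(α):Q] = 3.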